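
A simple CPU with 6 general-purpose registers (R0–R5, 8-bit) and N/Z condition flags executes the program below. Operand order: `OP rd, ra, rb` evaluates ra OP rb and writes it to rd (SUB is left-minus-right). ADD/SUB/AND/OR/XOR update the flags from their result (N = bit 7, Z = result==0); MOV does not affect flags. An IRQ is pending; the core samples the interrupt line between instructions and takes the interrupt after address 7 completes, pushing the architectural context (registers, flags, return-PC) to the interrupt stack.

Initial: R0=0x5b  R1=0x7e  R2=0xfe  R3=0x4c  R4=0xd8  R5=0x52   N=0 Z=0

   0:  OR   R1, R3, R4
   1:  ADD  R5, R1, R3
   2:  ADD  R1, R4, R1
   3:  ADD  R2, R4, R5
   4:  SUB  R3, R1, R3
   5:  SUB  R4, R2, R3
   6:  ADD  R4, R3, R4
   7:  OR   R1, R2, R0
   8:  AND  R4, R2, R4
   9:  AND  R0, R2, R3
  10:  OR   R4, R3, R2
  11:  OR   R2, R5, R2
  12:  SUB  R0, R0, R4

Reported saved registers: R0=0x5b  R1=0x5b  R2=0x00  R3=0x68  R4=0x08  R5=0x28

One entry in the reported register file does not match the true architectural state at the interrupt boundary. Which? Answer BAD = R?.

BAD = R4

after  0: R0=0x5b R1=0xdc R2=0xfe R3=0x4c R4=0xd8 R5=0x52  N=1 Z=0
after  1: R0=0x5b R1=0xdc R2=0xfe R3=0x4c R4=0xd8 R5=0x28  N=0 Z=0
after  2: R0=0x5b R1=0xb4 R2=0xfe R3=0x4c R4=0xd8 R5=0x28  N=1 Z=0
after  3: R0=0x5b R1=0xb4 R2=0x00 R3=0x4c R4=0xd8 R5=0x28  N=0 Z=1
after  4: R0=0x5b R1=0xb4 R2=0x00 R3=0x68 R4=0xd8 R5=0x28  N=0 Z=0
after  5: R0=0x5b R1=0xb4 R2=0x00 R3=0x68 R4=0x98 R5=0x28  N=1 Z=0
after  6: R0=0x5b R1=0xb4 R2=0x00 R3=0x68 R4=0x00 R5=0x28  N=0 Z=1
after  7: R0=0x5b R1=0x5b R2=0x00 R3=0x68 R4=0x00 R5=0x28  N=0 Z=0
-- IRQ taken; context saved, return-PC = 8 --
mismatch: R4: reported 0x08 vs actual 0x00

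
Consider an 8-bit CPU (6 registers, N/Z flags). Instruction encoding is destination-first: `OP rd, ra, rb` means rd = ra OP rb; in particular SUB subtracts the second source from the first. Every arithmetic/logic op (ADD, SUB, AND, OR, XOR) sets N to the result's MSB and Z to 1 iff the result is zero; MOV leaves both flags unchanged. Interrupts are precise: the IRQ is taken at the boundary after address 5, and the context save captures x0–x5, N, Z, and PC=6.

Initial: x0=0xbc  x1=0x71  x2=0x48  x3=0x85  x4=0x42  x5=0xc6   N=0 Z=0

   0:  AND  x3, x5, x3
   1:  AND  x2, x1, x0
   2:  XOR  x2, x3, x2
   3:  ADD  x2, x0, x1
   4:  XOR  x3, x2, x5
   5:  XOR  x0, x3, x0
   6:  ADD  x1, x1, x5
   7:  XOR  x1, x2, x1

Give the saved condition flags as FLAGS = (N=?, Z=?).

after  0: x0=0xbc x1=0x71 x2=0x48 x3=0x84 x4=0x42 x5=0xc6  N=1 Z=0
after  1: x0=0xbc x1=0x71 x2=0x30 x3=0x84 x4=0x42 x5=0xc6  N=0 Z=0
after  2: x0=0xbc x1=0x71 x2=0xb4 x3=0x84 x4=0x42 x5=0xc6  N=1 Z=0
after  3: x0=0xbc x1=0x71 x2=0x2d x3=0x84 x4=0x42 x5=0xc6  N=0 Z=0
after  4: x0=0xbc x1=0x71 x2=0x2d x3=0xeb x4=0x42 x5=0xc6  N=1 Z=0
after  5: x0=0x57 x1=0x71 x2=0x2d x3=0xeb x4=0x42 x5=0xc6  N=0 Z=0
-- IRQ taken; context saved, return-PC = 6 --

FLAGS = (N=0, Z=0)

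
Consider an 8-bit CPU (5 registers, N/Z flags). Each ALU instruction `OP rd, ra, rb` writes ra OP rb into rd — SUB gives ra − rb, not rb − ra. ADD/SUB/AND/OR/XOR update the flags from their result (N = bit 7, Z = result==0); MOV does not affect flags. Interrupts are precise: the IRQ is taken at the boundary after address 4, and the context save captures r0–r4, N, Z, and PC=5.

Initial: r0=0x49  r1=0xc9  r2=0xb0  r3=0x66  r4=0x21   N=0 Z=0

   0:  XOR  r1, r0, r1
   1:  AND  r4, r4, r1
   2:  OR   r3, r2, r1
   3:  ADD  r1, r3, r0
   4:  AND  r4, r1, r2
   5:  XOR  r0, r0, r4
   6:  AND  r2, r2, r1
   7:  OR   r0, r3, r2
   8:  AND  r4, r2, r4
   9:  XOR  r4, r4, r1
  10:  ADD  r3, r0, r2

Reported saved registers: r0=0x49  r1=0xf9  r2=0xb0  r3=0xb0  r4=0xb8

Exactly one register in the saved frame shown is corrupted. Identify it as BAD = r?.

after  0: r0=0x49 r1=0x80 r2=0xb0 r3=0x66 r4=0x21  N=1 Z=0
after  1: r0=0x49 r1=0x80 r2=0xb0 r3=0x66 r4=0x00  N=0 Z=1
after  2: r0=0x49 r1=0x80 r2=0xb0 r3=0xb0 r4=0x00  N=1 Z=0
after  3: r0=0x49 r1=0xf9 r2=0xb0 r3=0xb0 r4=0x00  N=1 Z=0
after  4: r0=0x49 r1=0xf9 r2=0xb0 r3=0xb0 r4=0xb0  N=1 Z=0
-- IRQ taken; context saved, return-PC = 5 --
mismatch: r4: reported 0xb8 vs actual 0xb0

BAD = r4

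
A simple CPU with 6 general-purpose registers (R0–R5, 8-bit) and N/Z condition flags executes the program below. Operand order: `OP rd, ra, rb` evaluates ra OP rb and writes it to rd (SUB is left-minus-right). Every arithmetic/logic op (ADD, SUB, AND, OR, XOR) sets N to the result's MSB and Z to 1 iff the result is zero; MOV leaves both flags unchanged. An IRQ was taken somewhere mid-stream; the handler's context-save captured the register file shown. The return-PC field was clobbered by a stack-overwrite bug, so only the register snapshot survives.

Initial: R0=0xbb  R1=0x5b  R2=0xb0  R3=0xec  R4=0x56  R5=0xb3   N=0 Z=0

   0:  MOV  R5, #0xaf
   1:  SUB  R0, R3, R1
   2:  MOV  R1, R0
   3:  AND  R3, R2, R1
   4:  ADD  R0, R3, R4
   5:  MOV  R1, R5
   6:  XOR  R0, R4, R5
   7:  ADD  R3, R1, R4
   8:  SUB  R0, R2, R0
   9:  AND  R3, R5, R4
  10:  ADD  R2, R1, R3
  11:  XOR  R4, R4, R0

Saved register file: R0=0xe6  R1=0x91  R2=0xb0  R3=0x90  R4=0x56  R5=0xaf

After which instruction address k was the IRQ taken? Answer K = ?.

after  0: R0=0xbb R1=0x5b R2=0xb0 R3=0xec R4=0x56 R5=0xaf  N=0 Z=0
after  1: R0=0x91 R1=0x5b R2=0xb0 R3=0xec R4=0x56 R5=0xaf  N=1 Z=0
after  2: R0=0x91 R1=0x91 R2=0xb0 R3=0xec R4=0x56 R5=0xaf  N=1 Z=0
after  3: R0=0x91 R1=0x91 R2=0xb0 R3=0x90 R4=0x56 R5=0xaf  N=1 Z=0
after  4: R0=0xe6 R1=0x91 R2=0xb0 R3=0x90 R4=0x56 R5=0xaf  N=1 Z=0
-- IRQ taken; context saved, return-PC = 5 --

K = 4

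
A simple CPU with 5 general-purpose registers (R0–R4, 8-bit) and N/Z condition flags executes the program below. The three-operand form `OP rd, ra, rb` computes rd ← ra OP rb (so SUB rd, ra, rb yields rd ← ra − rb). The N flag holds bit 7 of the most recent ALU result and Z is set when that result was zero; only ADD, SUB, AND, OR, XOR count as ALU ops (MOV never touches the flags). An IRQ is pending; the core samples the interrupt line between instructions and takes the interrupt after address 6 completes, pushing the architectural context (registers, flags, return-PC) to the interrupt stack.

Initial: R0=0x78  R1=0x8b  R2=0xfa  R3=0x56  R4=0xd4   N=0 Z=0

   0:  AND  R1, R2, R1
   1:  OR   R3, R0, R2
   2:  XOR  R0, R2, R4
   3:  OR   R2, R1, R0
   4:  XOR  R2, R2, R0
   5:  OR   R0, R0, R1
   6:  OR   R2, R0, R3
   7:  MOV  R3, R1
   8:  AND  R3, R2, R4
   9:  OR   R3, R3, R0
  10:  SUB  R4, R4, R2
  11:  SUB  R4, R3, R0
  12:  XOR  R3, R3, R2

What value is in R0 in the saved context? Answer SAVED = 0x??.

SAVED = 0xae

after  0: R0=0x78 R1=0x8a R2=0xfa R3=0x56 R4=0xd4  N=1 Z=0
after  1: R0=0x78 R1=0x8a R2=0xfa R3=0xfa R4=0xd4  N=1 Z=0
after  2: R0=0x2e R1=0x8a R2=0xfa R3=0xfa R4=0xd4  N=0 Z=0
after  3: R0=0x2e R1=0x8a R2=0xae R3=0xfa R4=0xd4  N=1 Z=0
after  4: R0=0x2e R1=0x8a R2=0x80 R3=0xfa R4=0xd4  N=1 Z=0
after  5: R0=0xae R1=0x8a R2=0x80 R3=0xfa R4=0xd4  N=1 Z=0
after  6: R0=0xae R1=0x8a R2=0xfe R3=0xfa R4=0xd4  N=1 Z=0
-- IRQ taken; context saved, return-PC = 7 --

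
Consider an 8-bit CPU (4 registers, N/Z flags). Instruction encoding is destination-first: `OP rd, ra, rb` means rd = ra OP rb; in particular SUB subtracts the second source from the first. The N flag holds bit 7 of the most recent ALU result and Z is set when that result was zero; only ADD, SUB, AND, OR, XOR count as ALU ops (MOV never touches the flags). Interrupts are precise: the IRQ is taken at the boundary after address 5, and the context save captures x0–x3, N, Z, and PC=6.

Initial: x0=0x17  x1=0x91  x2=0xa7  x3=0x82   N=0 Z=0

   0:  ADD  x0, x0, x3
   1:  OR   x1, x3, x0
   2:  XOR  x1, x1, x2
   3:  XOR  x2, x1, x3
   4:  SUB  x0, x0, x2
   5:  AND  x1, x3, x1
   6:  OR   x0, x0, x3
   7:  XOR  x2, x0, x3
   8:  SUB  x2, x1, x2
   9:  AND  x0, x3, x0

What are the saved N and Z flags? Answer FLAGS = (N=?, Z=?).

after  0: x0=0x99 x1=0x91 x2=0xa7 x3=0x82  N=1 Z=0
after  1: x0=0x99 x1=0x9b x2=0xa7 x3=0x82  N=1 Z=0
after  2: x0=0x99 x1=0x3c x2=0xa7 x3=0x82  N=0 Z=0
after  3: x0=0x99 x1=0x3c x2=0xbe x3=0x82  N=1 Z=0
after  4: x0=0xdb x1=0x3c x2=0xbe x3=0x82  N=1 Z=0
after  5: x0=0xdb x1=0x00 x2=0xbe x3=0x82  N=0 Z=1
-- IRQ taken; context saved, return-PC = 6 --

FLAGS = (N=0, Z=1)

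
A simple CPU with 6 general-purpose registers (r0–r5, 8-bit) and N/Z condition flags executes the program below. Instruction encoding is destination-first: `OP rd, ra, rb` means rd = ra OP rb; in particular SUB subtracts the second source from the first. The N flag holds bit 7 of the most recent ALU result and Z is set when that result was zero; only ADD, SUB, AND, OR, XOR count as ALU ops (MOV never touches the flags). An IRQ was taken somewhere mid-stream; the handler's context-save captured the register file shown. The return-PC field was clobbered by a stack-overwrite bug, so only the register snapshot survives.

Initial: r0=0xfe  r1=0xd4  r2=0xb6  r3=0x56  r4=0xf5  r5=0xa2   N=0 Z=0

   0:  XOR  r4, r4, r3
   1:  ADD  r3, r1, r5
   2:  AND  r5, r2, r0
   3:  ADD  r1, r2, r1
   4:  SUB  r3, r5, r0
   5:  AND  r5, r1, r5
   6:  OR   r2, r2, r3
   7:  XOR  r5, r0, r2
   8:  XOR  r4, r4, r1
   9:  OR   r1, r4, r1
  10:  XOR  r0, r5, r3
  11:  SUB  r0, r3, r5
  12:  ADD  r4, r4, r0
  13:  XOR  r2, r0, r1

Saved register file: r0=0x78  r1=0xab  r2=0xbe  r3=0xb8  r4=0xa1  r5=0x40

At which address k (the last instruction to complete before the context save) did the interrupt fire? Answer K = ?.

after  0: r0=0xfe r1=0xd4 r2=0xb6 r3=0x56 r4=0xa3 r5=0xa2  N=1 Z=0
after  1: r0=0xfe r1=0xd4 r2=0xb6 r3=0x76 r4=0xa3 r5=0xa2  N=0 Z=0
after  2: r0=0xfe r1=0xd4 r2=0xb6 r3=0x76 r4=0xa3 r5=0xb6  N=1 Z=0
after  3: r0=0xfe r1=0x8a r2=0xb6 r3=0x76 r4=0xa3 r5=0xb6  N=1 Z=0
after  4: r0=0xfe r1=0x8a r2=0xb6 r3=0xb8 r4=0xa3 r5=0xb6  N=1 Z=0
after  5: r0=0xfe r1=0x8a r2=0xb6 r3=0xb8 r4=0xa3 r5=0x82  N=1 Z=0
after  6: r0=0xfe r1=0x8a r2=0xbe r3=0xb8 r4=0xa3 r5=0x82  N=1 Z=0
after  7: r0=0xfe r1=0x8a r2=0xbe r3=0xb8 r4=0xa3 r5=0x40  N=0 Z=0
after  8: r0=0xfe r1=0x8a r2=0xbe r3=0xb8 r4=0x29 r5=0x40  N=0 Z=0
after  9: r0=0xfe r1=0xab r2=0xbe r3=0xb8 r4=0x29 r5=0x40  N=1 Z=0
after 10: r0=0xf8 r1=0xab r2=0xbe r3=0xb8 r4=0x29 r5=0x40  N=1 Z=0
after 11: r0=0x78 r1=0xab r2=0xbe r3=0xb8 r4=0x29 r5=0x40  N=0 Z=0
after 12: r0=0x78 r1=0xab r2=0xbe r3=0xb8 r4=0xa1 r5=0x40  N=1 Z=0
-- IRQ taken; context saved, return-PC = 13 --

K = 12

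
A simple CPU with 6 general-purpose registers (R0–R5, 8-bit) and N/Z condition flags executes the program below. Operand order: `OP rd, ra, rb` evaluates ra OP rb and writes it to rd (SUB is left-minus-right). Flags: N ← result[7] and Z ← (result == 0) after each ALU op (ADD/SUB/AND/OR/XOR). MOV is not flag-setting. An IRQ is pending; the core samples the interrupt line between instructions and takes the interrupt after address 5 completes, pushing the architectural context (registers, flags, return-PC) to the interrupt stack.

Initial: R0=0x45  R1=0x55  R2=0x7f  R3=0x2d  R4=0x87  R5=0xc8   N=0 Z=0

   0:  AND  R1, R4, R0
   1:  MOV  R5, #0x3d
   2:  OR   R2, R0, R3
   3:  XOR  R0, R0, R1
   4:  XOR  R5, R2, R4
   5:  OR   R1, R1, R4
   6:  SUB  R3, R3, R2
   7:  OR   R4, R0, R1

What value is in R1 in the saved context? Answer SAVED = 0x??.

after  0: R0=0x45 R1=0x05 R2=0x7f R3=0x2d R4=0x87 R5=0xc8  N=0 Z=0
after  1: R0=0x45 R1=0x05 R2=0x7f R3=0x2d R4=0x87 R5=0x3d  N=0 Z=0
after  2: R0=0x45 R1=0x05 R2=0x6d R3=0x2d R4=0x87 R5=0x3d  N=0 Z=0
after  3: R0=0x40 R1=0x05 R2=0x6d R3=0x2d R4=0x87 R5=0x3d  N=0 Z=0
after  4: R0=0x40 R1=0x05 R2=0x6d R3=0x2d R4=0x87 R5=0xea  N=1 Z=0
after  5: R0=0x40 R1=0x87 R2=0x6d R3=0x2d R4=0x87 R5=0xea  N=1 Z=0
-- IRQ taken; context saved, return-PC = 6 --

SAVED = 0x87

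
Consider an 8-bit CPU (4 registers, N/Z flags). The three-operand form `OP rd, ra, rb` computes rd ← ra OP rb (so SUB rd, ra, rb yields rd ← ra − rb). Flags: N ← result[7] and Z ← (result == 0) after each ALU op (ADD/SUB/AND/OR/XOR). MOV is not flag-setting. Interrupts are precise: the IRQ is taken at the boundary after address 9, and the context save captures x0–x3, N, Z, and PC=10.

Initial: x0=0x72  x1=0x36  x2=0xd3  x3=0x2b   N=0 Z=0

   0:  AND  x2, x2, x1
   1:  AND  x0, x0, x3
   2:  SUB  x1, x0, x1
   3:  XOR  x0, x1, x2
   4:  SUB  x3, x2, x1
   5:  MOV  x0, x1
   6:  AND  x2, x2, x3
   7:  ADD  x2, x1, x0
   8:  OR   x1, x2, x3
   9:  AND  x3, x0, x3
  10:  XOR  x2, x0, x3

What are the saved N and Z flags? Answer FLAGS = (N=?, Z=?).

after  0: x0=0x72 x1=0x36 x2=0x12 x3=0x2b  N=0 Z=0
after  1: x0=0x22 x1=0x36 x2=0x12 x3=0x2b  N=0 Z=0
after  2: x0=0x22 x1=0xec x2=0x12 x3=0x2b  N=1 Z=0
after  3: x0=0xfe x1=0xec x2=0x12 x3=0x2b  N=1 Z=0
after  4: x0=0xfe x1=0xec x2=0x12 x3=0x26  N=0 Z=0
after  5: x0=0xec x1=0xec x2=0x12 x3=0x26  N=0 Z=0
after  6: x0=0xec x1=0xec x2=0x02 x3=0x26  N=0 Z=0
after  7: x0=0xec x1=0xec x2=0xd8 x3=0x26  N=1 Z=0
after  8: x0=0xec x1=0xfe x2=0xd8 x3=0x26  N=1 Z=0
after  9: x0=0xec x1=0xfe x2=0xd8 x3=0x24  N=0 Z=0
-- IRQ taken; context saved, return-PC = 10 --

FLAGS = (N=0, Z=0)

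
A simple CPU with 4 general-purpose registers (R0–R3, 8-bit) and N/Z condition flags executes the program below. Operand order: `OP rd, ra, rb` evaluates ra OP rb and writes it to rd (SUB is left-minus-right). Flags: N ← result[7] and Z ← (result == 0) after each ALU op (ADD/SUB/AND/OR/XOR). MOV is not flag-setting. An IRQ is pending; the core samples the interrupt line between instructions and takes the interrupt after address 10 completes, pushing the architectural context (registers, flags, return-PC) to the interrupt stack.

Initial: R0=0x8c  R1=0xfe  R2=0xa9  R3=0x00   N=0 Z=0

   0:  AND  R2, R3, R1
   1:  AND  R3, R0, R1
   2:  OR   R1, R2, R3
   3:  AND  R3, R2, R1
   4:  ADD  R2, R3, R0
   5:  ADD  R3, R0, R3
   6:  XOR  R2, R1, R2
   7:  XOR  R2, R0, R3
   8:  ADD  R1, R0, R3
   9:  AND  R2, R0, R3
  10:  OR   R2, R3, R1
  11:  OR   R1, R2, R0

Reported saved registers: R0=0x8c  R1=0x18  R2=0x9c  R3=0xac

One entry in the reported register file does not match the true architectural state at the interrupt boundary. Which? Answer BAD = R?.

after  0: R0=0x8c R1=0xfe R2=0x00 R3=0x00  N=0 Z=1
after  1: R0=0x8c R1=0xfe R2=0x00 R3=0x8c  N=1 Z=0
after  2: R0=0x8c R1=0x8c R2=0x00 R3=0x8c  N=1 Z=0
after  3: R0=0x8c R1=0x8c R2=0x00 R3=0x00  N=0 Z=1
after  4: R0=0x8c R1=0x8c R2=0x8c R3=0x00  N=1 Z=0
after  5: R0=0x8c R1=0x8c R2=0x8c R3=0x8c  N=1 Z=0
after  6: R0=0x8c R1=0x8c R2=0x00 R3=0x8c  N=0 Z=1
after  7: R0=0x8c R1=0x8c R2=0x00 R3=0x8c  N=0 Z=1
after  8: R0=0x8c R1=0x18 R2=0x00 R3=0x8c  N=0 Z=0
after  9: R0=0x8c R1=0x18 R2=0x8c R3=0x8c  N=1 Z=0
after 10: R0=0x8c R1=0x18 R2=0x9c R3=0x8c  N=1 Z=0
-- IRQ taken; context saved, return-PC = 11 --
mismatch: R3: reported 0xac vs actual 0x8c

BAD = R3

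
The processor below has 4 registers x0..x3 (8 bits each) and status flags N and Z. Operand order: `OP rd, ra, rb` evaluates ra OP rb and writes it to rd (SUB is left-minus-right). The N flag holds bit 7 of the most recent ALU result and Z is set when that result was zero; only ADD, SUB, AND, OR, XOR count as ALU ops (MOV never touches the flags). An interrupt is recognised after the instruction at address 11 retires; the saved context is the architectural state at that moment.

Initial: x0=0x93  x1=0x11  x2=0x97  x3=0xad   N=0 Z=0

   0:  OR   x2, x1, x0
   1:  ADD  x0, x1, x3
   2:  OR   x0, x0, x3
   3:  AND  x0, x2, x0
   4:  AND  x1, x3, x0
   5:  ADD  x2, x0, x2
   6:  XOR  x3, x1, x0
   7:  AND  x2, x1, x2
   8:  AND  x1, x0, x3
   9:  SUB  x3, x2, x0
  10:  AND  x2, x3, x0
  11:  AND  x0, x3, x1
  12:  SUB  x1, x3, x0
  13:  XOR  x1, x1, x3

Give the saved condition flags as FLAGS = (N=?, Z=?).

after  0: x0=0x93 x1=0x11 x2=0x93 x3=0xad  N=1 Z=0
after  1: x0=0xbe x1=0x11 x2=0x93 x3=0xad  N=1 Z=0
after  2: x0=0xbf x1=0x11 x2=0x93 x3=0xad  N=1 Z=0
after  3: x0=0x93 x1=0x11 x2=0x93 x3=0xad  N=1 Z=0
after  4: x0=0x93 x1=0x81 x2=0x93 x3=0xad  N=1 Z=0
after  5: x0=0x93 x1=0x81 x2=0x26 x3=0xad  N=0 Z=0
after  6: x0=0x93 x1=0x81 x2=0x26 x3=0x12  N=0 Z=0
after  7: x0=0x93 x1=0x81 x2=0x00 x3=0x12  N=0 Z=1
after  8: x0=0x93 x1=0x12 x2=0x00 x3=0x12  N=0 Z=0
after  9: x0=0x93 x1=0x12 x2=0x00 x3=0x6d  N=0 Z=0
after 10: x0=0x93 x1=0x12 x2=0x01 x3=0x6d  N=0 Z=0
after 11: x0=0x00 x1=0x12 x2=0x01 x3=0x6d  N=0 Z=1
-- IRQ taken; context saved, return-PC = 12 --

FLAGS = (N=0, Z=1)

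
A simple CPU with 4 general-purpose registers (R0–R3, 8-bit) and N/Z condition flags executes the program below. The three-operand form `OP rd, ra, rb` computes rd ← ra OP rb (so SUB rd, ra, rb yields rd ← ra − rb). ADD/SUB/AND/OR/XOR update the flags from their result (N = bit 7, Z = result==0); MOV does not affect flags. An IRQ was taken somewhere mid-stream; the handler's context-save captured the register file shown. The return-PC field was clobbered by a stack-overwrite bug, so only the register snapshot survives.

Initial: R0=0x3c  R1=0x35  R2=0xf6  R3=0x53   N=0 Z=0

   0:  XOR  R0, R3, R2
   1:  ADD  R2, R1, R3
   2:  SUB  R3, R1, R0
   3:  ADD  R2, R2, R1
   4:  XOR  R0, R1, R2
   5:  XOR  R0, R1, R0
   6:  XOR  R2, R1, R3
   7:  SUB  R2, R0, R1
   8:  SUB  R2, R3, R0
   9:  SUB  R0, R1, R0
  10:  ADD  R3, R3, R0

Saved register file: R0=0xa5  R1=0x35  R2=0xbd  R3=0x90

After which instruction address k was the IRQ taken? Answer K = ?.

after  0: R0=0xa5 R1=0x35 R2=0xf6 R3=0x53  N=1 Z=0
after  1: R0=0xa5 R1=0x35 R2=0x88 R3=0x53  N=1 Z=0
after  2: R0=0xa5 R1=0x35 R2=0x88 R3=0x90  N=1 Z=0
after  3: R0=0xa5 R1=0x35 R2=0xbd R3=0x90  N=1 Z=0
-- IRQ taken; context saved, return-PC = 4 --

K = 3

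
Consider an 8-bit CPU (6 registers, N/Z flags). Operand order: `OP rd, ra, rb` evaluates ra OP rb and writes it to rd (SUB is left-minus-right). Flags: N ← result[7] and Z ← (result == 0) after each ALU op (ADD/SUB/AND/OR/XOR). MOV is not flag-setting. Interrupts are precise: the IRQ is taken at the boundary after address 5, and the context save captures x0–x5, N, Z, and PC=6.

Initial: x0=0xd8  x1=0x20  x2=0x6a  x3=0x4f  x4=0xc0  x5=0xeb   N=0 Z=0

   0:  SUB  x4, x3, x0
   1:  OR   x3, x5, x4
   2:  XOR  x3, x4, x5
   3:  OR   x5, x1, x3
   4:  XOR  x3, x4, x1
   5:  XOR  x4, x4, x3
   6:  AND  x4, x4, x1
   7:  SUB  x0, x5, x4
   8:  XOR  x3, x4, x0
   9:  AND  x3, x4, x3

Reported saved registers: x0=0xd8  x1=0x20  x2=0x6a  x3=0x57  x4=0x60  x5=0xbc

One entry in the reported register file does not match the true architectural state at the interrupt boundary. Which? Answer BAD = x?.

after  0: x0=0xd8 x1=0x20 x2=0x6a x3=0x4f x4=0x77 x5=0xeb  N=0 Z=0
after  1: x0=0xd8 x1=0x20 x2=0x6a x3=0xff x4=0x77 x5=0xeb  N=1 Z=0
after  2: x0=0xd8 x1=0x20 x2=0x6a x3=0x9c x4=0x77 x5=0xeb  N=1 Z=0
after  3: x0=0xd8 x1=0x20 x2=0x6a x3=0x9c x4=0x77 x5=0xbc  N=1 Z=0
after  4: x0=0xd8 x1=0x20 x2=0x6a x3=0x57 x4=0x77 x5=0xbc  N=0 Z=0
after  5: x0=0xd8 x1=0x20 x2=0x6a x3=0x57 x4=0x20 x5=0xbc  N=0 Z=0
-- IRQ taken; context saved, return-PC = 6 --
mismatch: x4: reported 0x60 vs actual 0x20

BAD = x4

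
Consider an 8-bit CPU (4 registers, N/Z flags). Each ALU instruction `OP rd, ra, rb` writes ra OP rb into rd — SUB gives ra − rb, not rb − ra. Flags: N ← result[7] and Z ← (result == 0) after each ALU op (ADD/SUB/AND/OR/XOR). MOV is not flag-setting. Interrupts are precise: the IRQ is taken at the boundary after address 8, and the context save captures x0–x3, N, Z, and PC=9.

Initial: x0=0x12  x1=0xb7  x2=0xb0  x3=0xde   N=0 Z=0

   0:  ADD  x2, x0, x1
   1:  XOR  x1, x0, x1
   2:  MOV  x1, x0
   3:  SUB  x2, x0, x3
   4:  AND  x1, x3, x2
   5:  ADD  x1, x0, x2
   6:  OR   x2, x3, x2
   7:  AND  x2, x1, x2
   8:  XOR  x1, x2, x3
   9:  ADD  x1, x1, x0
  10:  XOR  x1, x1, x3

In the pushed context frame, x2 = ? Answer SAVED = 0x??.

SAVED = 0x46

after  0: x0=0x12 x1=0xb7 x2=0xc9 x3=0xde  N=1 Z=0
after  1: x0=0x12 x1=0xa5 x2=0xc9 x3=0xde  N=1 Z=0
after  2: x0=0x12 x1=0x12 x2=0xc9 x3=0xde  N=1 Z=0
after  3: x0=0x12 x1=0x12 x2=0x34 x3=0xde  N=0 Z=0
after  4: x0=0x12 x1=0x14 x2=0x34 x3=0xde  N=0 Z=0
after  5: x0=0x12 x1=0x46 x2=0x34 x3=0xde  N=0 Z=0
after  6: x0=0x12 x1=0x46 x2=0xfe x3=0xde  N=1 Z=0
after  7: x0=0x12 x1=0x46 x2=0x46 x3=0xde  N=0 Z=0
after  8: x0=0x12 x1=0x98 x2=0x46 x3=0xde  N=1 Z=0
-- IRQ taken; context saved, return-PC = 9 --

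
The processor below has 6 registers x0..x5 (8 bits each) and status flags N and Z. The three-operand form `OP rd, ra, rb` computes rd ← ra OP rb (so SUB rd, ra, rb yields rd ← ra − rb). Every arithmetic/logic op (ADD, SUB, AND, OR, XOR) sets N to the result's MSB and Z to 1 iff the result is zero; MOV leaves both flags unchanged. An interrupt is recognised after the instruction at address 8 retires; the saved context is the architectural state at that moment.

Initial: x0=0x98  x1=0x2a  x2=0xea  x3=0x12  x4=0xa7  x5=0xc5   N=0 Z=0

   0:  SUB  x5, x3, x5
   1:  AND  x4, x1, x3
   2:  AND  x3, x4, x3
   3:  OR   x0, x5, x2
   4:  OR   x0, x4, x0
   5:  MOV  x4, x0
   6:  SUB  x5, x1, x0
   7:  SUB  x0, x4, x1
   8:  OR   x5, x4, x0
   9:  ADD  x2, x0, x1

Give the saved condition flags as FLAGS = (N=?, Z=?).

after  0: x0=0x98 x1=0x2a x2=0xea x3=0x12 x4=0xa7 x5=0x4d  N=0 Z=0
after  1: x0=0x98 x1=0x2a x2=0xea x3=0x12 x4=0x02 x5=0x4d  N=0 Z=0
after  2: x0=0x98 x1=0x2a x2=0xea x3=0x02 x4=0x02 x5=0x4d  N=0 Z=0
after  3: x0=0xef x1=0x2a x2=0xea x3=0x02 x4=0x02 x5=0x4d  N=1 Z=0
after  4: x0=0xef x1=0x2a x2=0xea x3=0x02 x4=0x02 x5=0x4d  N=1 Z=0
after  5: x0=0xef x1=0x2a x2=0xea x3=0x02 x4=0xef x5=0x4d  N=1 Z=0
after  6: x0=0xef x1=0x2a x2=0xea x3=0x02 x4=0xef x5=0x3b  N=0 Z=0
after  7: x0=0xc5 x1=0x2a x2=0xea x3=0x02 x4=0xef x5=0x3b  N=1 Z=0
after  8: x0=0xc5 x1=0x2a x2=0xea x3=0x02 x4=0xef x5=0xef  N=1 Z=0
-- IRQ taken; context saved, return-PC = 9 --

FLAGS = (N=1, Z=0)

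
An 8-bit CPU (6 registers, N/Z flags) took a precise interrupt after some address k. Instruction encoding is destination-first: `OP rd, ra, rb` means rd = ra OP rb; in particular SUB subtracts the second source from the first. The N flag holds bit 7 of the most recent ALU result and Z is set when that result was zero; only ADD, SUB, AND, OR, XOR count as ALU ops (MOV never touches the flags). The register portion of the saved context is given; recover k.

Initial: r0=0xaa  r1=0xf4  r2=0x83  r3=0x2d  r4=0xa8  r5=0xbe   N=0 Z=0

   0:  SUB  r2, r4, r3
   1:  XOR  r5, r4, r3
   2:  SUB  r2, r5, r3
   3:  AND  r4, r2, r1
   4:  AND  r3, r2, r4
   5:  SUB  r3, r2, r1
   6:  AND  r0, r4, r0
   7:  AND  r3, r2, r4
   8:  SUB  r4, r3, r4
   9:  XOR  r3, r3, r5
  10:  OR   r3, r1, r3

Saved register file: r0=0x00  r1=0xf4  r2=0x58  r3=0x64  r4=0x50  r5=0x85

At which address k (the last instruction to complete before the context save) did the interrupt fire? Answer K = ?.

K = 6

after  0: r0=0xaa r1=0xf4 r2=0x7b r3=0x2d r4=0xa8 r5=0xbe  N=0 Z=0
after  1: r0=0xaa r1=0xf4 r2=0x7b r3=0x2d r4=0xa8 r5=0x85  N=1 Z=0
after  2: r0=0xaa r1=0xf4 r2=0x58 r3=0x2d r4=0xa8 r5=0x85  N=0 Z=0
after  3: r0=0xaa r1=0xf4 r2=0x58 r3=0x2d r4=0x50 r5=0x85  N=0 Z=0
after  4: r0=0xaa r1=0xf4 r2=0x58 r3=0x50 r4=0x50 r5=0x85  N=0 Z=0
after  5: r0=0xaa r1=0xf4 r2=0x58 r3=0x64 r4=0x50 r5=0x85  N=0 Z=0
after  6: r0=0x00 r1=0xf4 r2=0x58 r3=0x64 r4=0x50 r5=0x85  N=0 Z=1
-- IRQ taken; context saved, return-PC = 7 --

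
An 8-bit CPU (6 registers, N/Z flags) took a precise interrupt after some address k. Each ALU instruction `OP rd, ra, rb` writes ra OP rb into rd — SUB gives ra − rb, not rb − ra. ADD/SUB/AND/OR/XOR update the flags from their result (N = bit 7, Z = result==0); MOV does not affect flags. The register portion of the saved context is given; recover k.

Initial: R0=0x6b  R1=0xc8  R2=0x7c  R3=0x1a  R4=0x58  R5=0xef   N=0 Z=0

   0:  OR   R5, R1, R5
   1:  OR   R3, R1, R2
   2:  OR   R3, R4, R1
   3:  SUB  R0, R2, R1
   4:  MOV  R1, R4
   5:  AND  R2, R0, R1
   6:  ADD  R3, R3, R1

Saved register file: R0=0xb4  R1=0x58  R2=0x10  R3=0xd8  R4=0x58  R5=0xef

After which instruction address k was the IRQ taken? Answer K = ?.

K = 5

after  0: R0=0x6b R1=0xc8 R2=0x7c R3=0x1a R4=0x58 R5=0xef  N=1 Z=0
after  1: R0=0x6b R1=0xc8 R2=0x7c R3=0xfc R4=0x58 R5=0xef  N=1 Z=0
after  2: R0=0x6b R1=0xc8 R2=0x7c R3=0xd8 R4=0x58 R5=0xef  N=1 Z=0
after  3: R0=0xb4 R1=0xc8 R2=0x7c R3=0xd8 R4=0x58 R5=0xef  N=1 Z=0
after  4: R0=0xb4 R1=0x58 R2=0x7c R3=0xd8 R4=0x58 R5=0xef  N=1 Z=0
after  5: R0=0xb4 R1=0x58 R2=0x10 R3=0xd8 R4=0x58 R5=0xef  N=0 Z=0
-- IRQ taken; context saved, return-PC = 6 --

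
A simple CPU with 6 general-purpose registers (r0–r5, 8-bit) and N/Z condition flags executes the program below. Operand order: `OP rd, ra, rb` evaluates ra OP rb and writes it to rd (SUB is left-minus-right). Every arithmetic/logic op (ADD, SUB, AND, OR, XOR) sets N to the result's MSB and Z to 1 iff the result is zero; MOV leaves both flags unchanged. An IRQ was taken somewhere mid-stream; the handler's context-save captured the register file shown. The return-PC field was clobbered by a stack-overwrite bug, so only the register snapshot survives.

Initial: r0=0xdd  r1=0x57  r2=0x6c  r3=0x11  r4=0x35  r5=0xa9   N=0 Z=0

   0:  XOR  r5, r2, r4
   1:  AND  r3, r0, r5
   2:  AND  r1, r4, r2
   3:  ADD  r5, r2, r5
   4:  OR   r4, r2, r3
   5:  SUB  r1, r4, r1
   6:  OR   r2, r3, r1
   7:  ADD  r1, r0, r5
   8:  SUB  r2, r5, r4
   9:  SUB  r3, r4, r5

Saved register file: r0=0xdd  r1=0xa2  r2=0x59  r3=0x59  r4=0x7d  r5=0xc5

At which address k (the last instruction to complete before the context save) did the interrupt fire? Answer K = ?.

K = 7

after  0: r0=0xdd r1=0x57 r2=0x6c r3=0x11 r4=0x35 r5=0x59  N=0 Z=0
after  1: r0=0xdd r1=0x57 r2=0x6c r3=0x59 r4=0x35 r5=0x59  N=0 Z=0
after  2: r0=0xdd r1=0x24 r2=0x6c r3=0x59 r4=0x35 r5=0x59  N=0 Z=0
after  3: r0=0xdd r1=0x24 r2=0x6c r3=0x59 r4=0x35 r5=0xc5  N=1 Z=0
after  4: r0=0xdd r1=0x24 r2=0x6c r3=0x59 r4=0x7d r5=0xc5  N=0 Z=0
after  5: r0=0xdd r1=0x59 r2=0x6c r3=0x59 r4=0x7d r5=0xc5  N=0 Z=0
after  6: r0=0xdd r1=0x59 r2=0x59 r3=0x59 r4=0x7d r5=0xc5  N=0 Z=0
after  7: r0=0xdd r1=0xa2 r2=0x59 r3=0x59 r4=0x7d r5=0xc5  N=1 Z=0
-- IRQ taken; context saved, return-PC = 8 --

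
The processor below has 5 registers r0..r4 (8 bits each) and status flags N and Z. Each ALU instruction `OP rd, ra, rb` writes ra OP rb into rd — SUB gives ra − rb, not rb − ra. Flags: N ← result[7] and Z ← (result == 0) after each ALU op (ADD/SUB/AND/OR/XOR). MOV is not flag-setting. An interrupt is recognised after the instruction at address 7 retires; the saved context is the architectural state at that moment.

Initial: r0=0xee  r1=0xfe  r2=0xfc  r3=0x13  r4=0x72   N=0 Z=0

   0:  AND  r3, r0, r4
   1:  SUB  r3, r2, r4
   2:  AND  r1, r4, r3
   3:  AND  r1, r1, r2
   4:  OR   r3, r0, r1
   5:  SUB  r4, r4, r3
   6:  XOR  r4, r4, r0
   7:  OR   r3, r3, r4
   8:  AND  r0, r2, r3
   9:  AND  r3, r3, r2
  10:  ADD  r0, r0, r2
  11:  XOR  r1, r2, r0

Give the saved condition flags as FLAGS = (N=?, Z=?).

after  0: r0=0xee r1=0xfe r2=0xfc r3=0x62 r4=0x72  N=0 Z=0
after  1: r0=0xee r1=0xfe r2=0xfc r3=0x8a r4=0x72  N=1 Z=0
after  2: r0=0xee r1=0x02 r2=0xfc r3=0x8a r4=0x72  N=0 Z=0
after  3: r0=0xee r1=0x00 r2=0xfc r3=0x8a r4=0x72  N=0 Z=1
after  4: r0=0xee r1=0x00 r2=0xfc r3=0xee r4=0x72  N=1 Z=0
after  5: r0=0xee r1=0x00 r2=0xfc r3=0xee r4=0x84  N=1 Z=0
after  6: r0=0xee r1=0x00 r2=0xfc r3=0xee r4=0x6a  N=0 Z=0
after  7: r0=0xee r1=0x00 r2=0xfc r3=0xee r4=0x6a  N=1 Z=0
-- IRQ taken; context saved, return-PC = 8 --

FLAGS = (N=1, Z=0)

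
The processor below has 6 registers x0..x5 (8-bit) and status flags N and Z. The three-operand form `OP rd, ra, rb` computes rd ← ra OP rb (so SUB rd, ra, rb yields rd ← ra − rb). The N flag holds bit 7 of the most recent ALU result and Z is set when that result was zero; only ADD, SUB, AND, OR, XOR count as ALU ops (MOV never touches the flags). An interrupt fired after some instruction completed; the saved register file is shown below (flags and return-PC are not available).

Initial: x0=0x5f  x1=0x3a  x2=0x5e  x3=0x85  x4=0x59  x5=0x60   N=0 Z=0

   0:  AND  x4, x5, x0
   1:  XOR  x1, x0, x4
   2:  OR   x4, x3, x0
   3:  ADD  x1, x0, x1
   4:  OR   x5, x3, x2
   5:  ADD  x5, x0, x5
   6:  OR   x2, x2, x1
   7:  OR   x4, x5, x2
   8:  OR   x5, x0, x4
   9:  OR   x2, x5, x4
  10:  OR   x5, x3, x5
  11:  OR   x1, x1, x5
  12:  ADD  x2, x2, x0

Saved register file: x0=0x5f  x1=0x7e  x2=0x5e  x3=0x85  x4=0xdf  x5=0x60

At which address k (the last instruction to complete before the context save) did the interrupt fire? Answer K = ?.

K = 3

after  0: x0=0x5f x1=0x3a x2=0x5e x3=0x85 x4=0x40 x5=0x60  N=0 Z=0
after  1: x0=0x5f x1=0x1f x2=0x5e x3=0x85 x4=0x40 x5=0x60  N=0 Z=0
after  2: x0=0x5f x1=0x1f x2=0x5e x3=0x85 x4=0xdf x5=0x60  N=1 Z=0
after  3: x0=0x5f x1=0x7e x2=0x5e x3=0x85 x4=0xdf x5=0x60  N=0 Z=0
-- IRQ taken; context saved, return-PC = 4 --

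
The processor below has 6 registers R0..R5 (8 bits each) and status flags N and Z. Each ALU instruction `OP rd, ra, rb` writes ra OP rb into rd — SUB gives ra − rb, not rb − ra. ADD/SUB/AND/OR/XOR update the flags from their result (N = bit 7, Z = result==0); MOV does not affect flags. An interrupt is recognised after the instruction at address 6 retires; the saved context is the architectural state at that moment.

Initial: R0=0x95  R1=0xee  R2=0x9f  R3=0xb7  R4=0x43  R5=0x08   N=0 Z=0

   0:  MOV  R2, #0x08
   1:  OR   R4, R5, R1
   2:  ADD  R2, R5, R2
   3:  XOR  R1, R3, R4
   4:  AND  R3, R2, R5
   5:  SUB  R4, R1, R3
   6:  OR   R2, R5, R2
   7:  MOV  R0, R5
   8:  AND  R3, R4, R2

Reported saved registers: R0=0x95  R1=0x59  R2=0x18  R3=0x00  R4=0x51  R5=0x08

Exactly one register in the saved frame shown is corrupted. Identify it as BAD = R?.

BAD = R4

after  0: R0=0x95 R1=0xee R2=0x08 R3=0xb7 R4=0x43 R5=0x08  N=0 Z=0
after  1: R0=0x95 R1=0xee R2=0x08 R3=0xb7 R4=0xee R5=0x08  N=1 Z=0
after  2: R0=0x95 R1=0xee R2=0x10 R3=0xb7 R4=0xee R5=0x08  N=0 Z=0
after  3: R0=0x95 R1=0x59 R2=0x10 R3=0xb7 R4=0xee R5=0x08  N=0 Z=0
after  4: R0=0x95 R1=0x59 R2=0x10 R3=0x00 R4=0xee R5=0x08  N=0 Z=1
after  5: R0=0x95 R1=0x59 R2=0x10 R3=0x00 R4=0x59 R5=0x08  N=0 Z=0
after  6: R0=0x95 R1=0x59 R2=0x18 R3=0x00 R4=0x59 R5=0x08  N=0 Z=0
-- IRQ taken; context saved, return-PC = 7 --
mismatch: R4: reported 0x51 vs actual 0x59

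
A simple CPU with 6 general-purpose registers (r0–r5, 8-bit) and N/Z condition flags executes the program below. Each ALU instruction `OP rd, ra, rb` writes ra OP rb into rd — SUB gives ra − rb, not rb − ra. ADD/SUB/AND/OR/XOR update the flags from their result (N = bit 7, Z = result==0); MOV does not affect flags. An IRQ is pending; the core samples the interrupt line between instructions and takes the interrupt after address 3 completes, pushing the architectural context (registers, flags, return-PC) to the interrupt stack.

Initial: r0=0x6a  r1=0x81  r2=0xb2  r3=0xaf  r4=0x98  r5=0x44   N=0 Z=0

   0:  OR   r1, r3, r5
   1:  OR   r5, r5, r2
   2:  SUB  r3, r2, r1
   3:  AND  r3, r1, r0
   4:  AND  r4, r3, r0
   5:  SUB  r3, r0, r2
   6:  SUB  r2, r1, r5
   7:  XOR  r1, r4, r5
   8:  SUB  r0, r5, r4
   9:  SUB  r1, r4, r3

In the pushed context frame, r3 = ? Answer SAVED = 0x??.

after  0: r0=0x6a r1=0xef r2=0xb2 r3=0xaf r4=0x98 r5=0x44  N=1 Z=0
after  1: r0=0x6a r1=0xef r2=0xb2 r3=0xaf r4=0x98 r5=0xf6  N=1 Z=0
after  2: r0=0x6a r1=0xef r2=0xb2 r3=0xc3 r4=0x98 r5=0xf6  N=1 Z=0
after  3: r0=0x6a r1=0xef r2=0xb2 r3=0x6a r4=0x98 r5=0xf6  N=0 Z=0
-- IRQ taken; context saved, return-PC = 4 --

SAVED = 0x6a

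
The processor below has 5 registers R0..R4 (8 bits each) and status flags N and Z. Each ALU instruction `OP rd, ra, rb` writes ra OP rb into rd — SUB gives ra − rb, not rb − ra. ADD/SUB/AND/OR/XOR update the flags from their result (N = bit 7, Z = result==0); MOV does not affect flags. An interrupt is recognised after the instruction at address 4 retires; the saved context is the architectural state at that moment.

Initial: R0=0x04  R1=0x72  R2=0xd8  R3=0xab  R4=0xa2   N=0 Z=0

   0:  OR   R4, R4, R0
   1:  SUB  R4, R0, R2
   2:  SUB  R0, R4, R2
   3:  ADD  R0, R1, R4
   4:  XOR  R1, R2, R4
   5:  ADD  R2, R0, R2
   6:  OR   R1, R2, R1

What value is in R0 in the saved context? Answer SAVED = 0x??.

after  0: R0=0x04 R1=0x72 R2=0xd8 R3=0xab R4=0xa6  N=1 Z=0
after  1: R0=0x04 R1=0x72 R2=0xd8 R3=0xab R4=0x2c  N=0 Z=0
after  2: R0=0x54 R1=0x72 R2=0xd8 R3=0xab R4=0x2c  N=0 Z=0
after  3: R0=0x9e R1=0x72 R2=0xd8 R3=0xab R4=0x2c  N=1 Z=0
after  4: R0=0x9e R1=0xf4 R2=0xd8 R3=0xab R4=0x2c  N=1 Z=0
-- IRQ taken; context saved, return-PC = 5 --

SAVED = 0x9e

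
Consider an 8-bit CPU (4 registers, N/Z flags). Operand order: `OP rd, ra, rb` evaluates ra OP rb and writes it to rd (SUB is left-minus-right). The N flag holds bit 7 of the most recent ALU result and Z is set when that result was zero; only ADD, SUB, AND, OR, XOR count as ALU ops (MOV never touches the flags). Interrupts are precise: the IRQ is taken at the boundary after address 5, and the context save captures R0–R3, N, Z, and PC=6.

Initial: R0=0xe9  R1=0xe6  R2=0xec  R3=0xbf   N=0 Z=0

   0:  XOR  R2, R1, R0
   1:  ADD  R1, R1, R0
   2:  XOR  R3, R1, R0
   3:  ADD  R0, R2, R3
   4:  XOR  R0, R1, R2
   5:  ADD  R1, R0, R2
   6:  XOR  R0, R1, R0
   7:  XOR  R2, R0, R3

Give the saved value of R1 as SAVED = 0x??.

after  0: R0=0xe9 R1=0xe6 R2=0x0f R3=0xbf  N=0 Z=0
after  1: R0=0xe9 R1=0xcf R2=0x0f R3=0xbf  N=1 Z=0
after  2: R0=0xe9 R1=0xcf R2=0x0f R3=0x26  N=0 Z=0
after  3: R0=0x35 R1=0xcf R2=0x0f R3=0x26  N=0 Z=0
after  4: R0=0xc0 R1=0xcf R2=0x0f R3=0x26  N=1 Z=0
after  5: R0=0xc0 R1=0xcf R2=0x0f R3=0x26  N=1 Z=0
-- IRQ taken; context saved, return-PC = 6 --

SAVED = 0xcf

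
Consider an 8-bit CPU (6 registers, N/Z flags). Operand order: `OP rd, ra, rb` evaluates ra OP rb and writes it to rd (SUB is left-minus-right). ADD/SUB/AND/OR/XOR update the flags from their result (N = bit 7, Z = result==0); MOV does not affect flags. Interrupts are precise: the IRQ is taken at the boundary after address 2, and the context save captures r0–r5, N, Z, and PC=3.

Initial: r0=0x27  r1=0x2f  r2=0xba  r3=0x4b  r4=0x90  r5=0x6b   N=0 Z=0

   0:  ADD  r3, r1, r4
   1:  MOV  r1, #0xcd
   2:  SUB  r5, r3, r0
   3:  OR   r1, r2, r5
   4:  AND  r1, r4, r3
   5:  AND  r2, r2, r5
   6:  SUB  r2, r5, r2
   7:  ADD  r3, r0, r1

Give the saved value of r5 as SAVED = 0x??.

SAVED = 0x98

after  0: r0=0x27 r1=0x2f r2=0xba r3=0xbf r4=0x90 r5=0x6b  N=1 Z=0
after  1: r0=0x27 r1=0xcd r2=0xba r3=0xbf r4=0x90 r5=0x6b  N=1 Z=0
after  2: r0=0x27 r1=0xcd r2=0xba r3=0xbf r4=0x90 r5=0x98  N=1 Z=0
-- IRQ taken; context saved, return-PC = 3 --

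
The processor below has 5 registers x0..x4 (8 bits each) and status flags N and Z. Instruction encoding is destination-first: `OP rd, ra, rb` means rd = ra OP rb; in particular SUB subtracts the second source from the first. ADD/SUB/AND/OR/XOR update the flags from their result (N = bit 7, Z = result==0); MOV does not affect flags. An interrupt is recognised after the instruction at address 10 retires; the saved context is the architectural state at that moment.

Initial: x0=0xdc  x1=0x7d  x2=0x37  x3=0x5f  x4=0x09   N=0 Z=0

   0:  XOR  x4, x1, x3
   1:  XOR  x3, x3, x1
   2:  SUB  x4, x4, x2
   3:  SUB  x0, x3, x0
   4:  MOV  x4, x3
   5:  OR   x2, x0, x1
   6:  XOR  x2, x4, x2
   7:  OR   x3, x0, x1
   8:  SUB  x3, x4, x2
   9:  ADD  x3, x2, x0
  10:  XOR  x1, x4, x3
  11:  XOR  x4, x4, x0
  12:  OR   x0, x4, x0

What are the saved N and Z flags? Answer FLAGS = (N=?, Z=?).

FLAGS = (N=1, Z=0)

after  0: x0=0xdc x1=0x7d x2=0x37 x3=0x5f x4=0x22  N=0 Z=0
after  1: x0=0xdc x1=0x7d x2=0x37 x3=0x22 x4=0x22  N=0 Z=0
after  2: x0=0xdc x1=0x7d x2=0x37 x3=0x22 x4=0xeb  N=1 Z=0
after  3: x0=0x46 x1=0x7d x2=0x37 x3=0x22 x4=0xeb  N=0 Z=0
after  4: x0=0x46 x1=0x7d x2=0x37 x3=0x22 x4=0x22  N=0 Z=0
after  5: x0=0x46 x1=0x7d x2=0x7f x3=0x22 x4=0x22  N=0 Z=0
after  6: x0=0x46 x1=0x7d x2=0x5d x3=0x22 x4=0x22  N=0 Z=0
after  7: x0=0x46 x1=0x7d x2=0x5d x3=0x7f x4=0x22  N=0 Z=0
after  8: x0=0x46 x1=0x7d x2=0x5d x3=0xc5 x4=0x22  N=1 Z=0
after  9: x0=0x46 x1=0x7d x2=0x5d x3=0xa3 x4=0x22  N=1 Z=0
after 10: x0=0x46 x1=0x81 x2=0x5d x3=0xa3 x4=0x22  N=1 Z=0
-- IRQ taken; context saved, return-PC = 11 --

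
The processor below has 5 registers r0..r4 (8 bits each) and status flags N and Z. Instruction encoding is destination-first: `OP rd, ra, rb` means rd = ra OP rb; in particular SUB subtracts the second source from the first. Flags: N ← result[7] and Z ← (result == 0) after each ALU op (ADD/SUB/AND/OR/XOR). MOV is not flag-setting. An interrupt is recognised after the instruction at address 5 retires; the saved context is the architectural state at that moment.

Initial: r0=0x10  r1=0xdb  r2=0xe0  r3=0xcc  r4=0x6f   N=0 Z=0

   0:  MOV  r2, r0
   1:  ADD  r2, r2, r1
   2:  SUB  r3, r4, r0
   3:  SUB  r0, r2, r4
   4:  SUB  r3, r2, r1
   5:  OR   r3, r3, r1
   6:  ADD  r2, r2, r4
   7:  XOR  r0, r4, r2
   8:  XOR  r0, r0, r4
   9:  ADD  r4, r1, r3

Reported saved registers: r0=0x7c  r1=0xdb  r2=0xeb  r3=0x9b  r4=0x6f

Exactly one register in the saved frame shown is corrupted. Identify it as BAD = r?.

BAD = r3

after  0: r0=0x10 r1=0xdb r2=0x10 r3=0xcc r4=0x6f  N=0 Z=0
after  1: r0=0x10 r1=0xdb r2=0xeb r3=0xcc r4=0x6f  N=1 Z=0
after  2: r0=0x10 r1=0xdb r2=0xeb r3=0x5f r4=0x6f  N=0 Z=0
after  3: r0=0x7c r1=0xdb r2=0xeb r3=0x5f r4=0x6f  N=0 Z=0
after  4: r0=0x7c r1=0xdb r2=0xeb r3=0x10 r4=0x6f  N=0 Z=0
after  5: r0=0x7c r1=0xdb r2=0xeb r3=0xdb r4=0x6f  N=1 Z=0
-- IRQ taken; context saved, return-PC = 6 --
mismatch: r3: reported 0x9b vs actual 0xdb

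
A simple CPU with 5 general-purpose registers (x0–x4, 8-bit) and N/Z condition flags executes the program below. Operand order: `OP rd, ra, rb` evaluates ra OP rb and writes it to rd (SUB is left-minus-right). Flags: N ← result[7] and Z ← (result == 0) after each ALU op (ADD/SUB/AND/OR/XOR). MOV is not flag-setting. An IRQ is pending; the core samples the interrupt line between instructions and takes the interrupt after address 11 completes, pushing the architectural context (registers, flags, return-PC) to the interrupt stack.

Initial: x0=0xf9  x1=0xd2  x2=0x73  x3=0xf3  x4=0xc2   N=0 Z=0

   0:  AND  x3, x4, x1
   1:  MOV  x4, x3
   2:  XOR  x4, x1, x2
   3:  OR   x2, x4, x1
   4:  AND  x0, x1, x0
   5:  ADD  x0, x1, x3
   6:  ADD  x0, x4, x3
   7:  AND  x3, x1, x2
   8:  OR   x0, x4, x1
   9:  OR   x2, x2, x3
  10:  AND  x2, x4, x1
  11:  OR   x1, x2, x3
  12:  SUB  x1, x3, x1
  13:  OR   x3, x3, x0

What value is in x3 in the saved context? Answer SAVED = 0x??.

SAVED = 0xd2

after  0: x0=0xf9 x1=0xd2 x2=0x73 x3=0xc2 x4=0xc2  N=1 Z=0
after  1: x0=0xf9 x1=0xd2 x2=0x73 x3=0xc2 x4=0xc2  N=1 Z=0
after  2: x0=0xf9 x1=0xd2 x2=0x73 x3=0xc2 x4=0xa1  N=1 Z=0
after  3: x0=0xf9 x1=0xd2 x2=0xf3 x3=0xc2 x4=0xa1  N=1 Z=0
after  4: x0=0xd0 x1=0xd2 x2=0xf3 x3=0xc2 x4=0xa1  N=1 Z=0
after  5: x0=0x94 x1=0xd2 x2=0xf3 x3=0xc2 x4=0xa1  N=1 Z=0
after  6: x0=0x63 x1=0xd2 x2=0xf3 x3=0xc2 x4=0xa1  N=0 Z=0
after  7: x0=0x63 x1=0xd2 x2=0xf3 x3=0xd2 x4=0xa1  N=1 Z=0
after  8: x0=0xf3 x1=0xd2 x2=0xf3 x3=0xd2 x4=0xa1  N=1 Z=0
after  9: x0=0xf3 x1=0xd2 x2=0xf3 x3=0xd2 x4=0xa1  N=1 Z=0
after 10: x0=0xf3 x1=0xd2 x2=0x80 x3=0xd2 x4=0xa1  N=1 Z=0
after 11: x0=0xf3 x1=0xd2 x2=0x80 x3=0xd2 x4=0xa1  N=1 Z=0
-- IRQ taken; context saved, return-PC = 12 --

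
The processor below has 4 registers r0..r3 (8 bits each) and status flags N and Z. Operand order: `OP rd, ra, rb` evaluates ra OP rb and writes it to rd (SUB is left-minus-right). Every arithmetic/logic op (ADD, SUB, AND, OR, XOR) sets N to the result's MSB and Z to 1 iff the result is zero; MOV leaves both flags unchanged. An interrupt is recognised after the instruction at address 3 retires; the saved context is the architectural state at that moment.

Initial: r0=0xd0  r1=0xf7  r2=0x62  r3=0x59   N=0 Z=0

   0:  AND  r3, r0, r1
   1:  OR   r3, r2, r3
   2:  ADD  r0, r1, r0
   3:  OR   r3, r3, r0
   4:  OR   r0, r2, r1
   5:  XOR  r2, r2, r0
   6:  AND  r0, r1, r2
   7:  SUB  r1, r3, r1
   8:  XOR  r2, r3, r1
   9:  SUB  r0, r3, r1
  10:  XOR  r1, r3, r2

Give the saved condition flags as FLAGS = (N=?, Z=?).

after  0: r0=0xd0 r1=0xf7 r2=0x62 r3=0xd0  N=1 Z=0
after  1: r0=0xd0 r1=0xf7 r2=0x62 r3=0xf2  N=1 Z=0
after  2: r0=0xc7 r1=0xf7 r2=0x62 r3=0xf2  N=1 Z=0
after  3: r0=0xc7 r1=0xf7 r2=0x62 r3=0xf7  N=1 Z=0
-- IRQ taken; context saved, return-PC = 4 --

FLAGS = (N=1, Z=0)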